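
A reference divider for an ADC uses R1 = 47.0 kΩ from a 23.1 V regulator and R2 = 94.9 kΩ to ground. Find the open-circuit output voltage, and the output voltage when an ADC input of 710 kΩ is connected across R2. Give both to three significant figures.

Open-circuit: V = 23.1 × 94.9/(47.0 + 94.9) = 15.4 V.
With the load, R2 becomes R2‖R_L = 83.71 kΩ, so V = 23.1 × 83.71/130.7 = 14.8 V.

Unloaded: 15.4 V; loaded: 14.8 V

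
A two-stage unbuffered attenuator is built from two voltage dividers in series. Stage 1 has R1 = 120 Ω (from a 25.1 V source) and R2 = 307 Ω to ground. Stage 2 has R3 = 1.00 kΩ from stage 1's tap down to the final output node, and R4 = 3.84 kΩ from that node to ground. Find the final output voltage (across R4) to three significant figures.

Stage 2 presents R3+R4 = 4840 Ω as a load on stage 1's tap.
Stage 1's lower leg becomes R2‖(R3+R4) = 288.7 Ω, so V_mid = 25.1 × 288.7/408.7 = 17.73 V.
Stage 2 is itself unloaded: V_out = V_mid × R4/(R3+R4) = 17.73 × 3840/4840 = 14.1 V.

V_out ≈ 14.1 V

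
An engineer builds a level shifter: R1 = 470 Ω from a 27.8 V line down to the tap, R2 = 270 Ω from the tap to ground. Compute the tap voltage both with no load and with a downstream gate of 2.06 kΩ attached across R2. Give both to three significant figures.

Unloaded: 10.1 V; loaded: 9.36 V

Open-circuit: V = 27.8 × 270/(470 + 270) = 10.1 V.
With the load, R2 becomes R2‖R_L = 238.7 Ω, so V = 27.8 × 238.7/708.7 = 9.36 V.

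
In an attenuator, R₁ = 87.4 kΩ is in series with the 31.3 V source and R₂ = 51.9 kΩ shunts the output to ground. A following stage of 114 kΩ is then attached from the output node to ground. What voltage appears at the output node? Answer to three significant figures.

The load sits in parallel with R₂: R₂‖R_L = (51.9 × 114) / (51.9 + 114) = 35.66 kΩ.
V_out = 31.3 × 35.66 / (87.4 + 35.66) = 31.3 × 35.66/123.1 = 9.07 V.

V_out ≈ 9.07 V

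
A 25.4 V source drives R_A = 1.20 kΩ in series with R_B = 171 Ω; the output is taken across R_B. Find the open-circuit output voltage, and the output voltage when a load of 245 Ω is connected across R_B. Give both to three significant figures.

Open-circuit: V = 25.4 × 171/(1200 + 171) = 3.17 V.
With the load, R_B becomes R_B‖R_L = 100.7 Ω, so V = 25.4 × 100.7/1301 = 1.97 V.

Unloaded: 3.17 V; loaded: 1.97 V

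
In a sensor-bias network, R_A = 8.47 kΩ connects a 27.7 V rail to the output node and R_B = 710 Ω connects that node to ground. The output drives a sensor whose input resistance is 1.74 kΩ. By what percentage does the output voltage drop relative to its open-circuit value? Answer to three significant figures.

27.4 %

Unloaded V = 27.7 × 710/9180 = 2.142 V.
Loaded: R_B‖R_L = 504.2 Ω, giving V = 27.7 × 504.2/8974 = 1.556 V.
Drop = (2.142 − 1.556) / 2.142 = 27.4 %.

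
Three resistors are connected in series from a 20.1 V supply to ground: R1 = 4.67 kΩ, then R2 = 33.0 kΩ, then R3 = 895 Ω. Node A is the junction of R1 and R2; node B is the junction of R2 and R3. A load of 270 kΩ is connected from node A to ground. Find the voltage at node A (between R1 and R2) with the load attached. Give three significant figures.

Below node A the series string R2+R3 = 33900 Ω sits in parallel with the 270000 Ω load: 30110 Ω.
V_A = 20.1 × 30110/(4670 + 30110) = 17.4 V.

V ≈ 17.4 V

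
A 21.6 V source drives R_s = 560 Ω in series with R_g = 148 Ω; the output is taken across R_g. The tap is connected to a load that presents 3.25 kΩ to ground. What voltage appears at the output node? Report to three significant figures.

The load sits in parallel with R_g: R_g‖R_L = (148 × 3250) / (148 + 3250) = 141.6 Ω.
V_out = 21.6 × 141.6 / (560 + 141.6) = 21.6 × 141.6/701.6 = 4.36 V.

V_out ≈ 4.36 V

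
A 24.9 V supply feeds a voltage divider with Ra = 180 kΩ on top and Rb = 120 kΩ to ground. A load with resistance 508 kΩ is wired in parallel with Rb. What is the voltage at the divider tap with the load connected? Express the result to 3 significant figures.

V_out ≈ 8.72 V

The load sits in parallel with Rb: Rb‖R_L = (120 × 508) / (120 + 508) = 97.07 kΩ.
V_out = 24.9 × 97.07 / (180 + 97.07) = 24.9 × 97.07/277.1 = 8.72 V.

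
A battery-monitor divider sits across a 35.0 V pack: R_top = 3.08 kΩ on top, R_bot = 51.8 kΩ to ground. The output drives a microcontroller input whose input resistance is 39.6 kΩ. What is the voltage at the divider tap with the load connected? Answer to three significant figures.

The load sits in parallel with R_bot: R_bot‖R_L = (51.8 × 39.6) / (51.8 + 39.6) = 22.44 kΩ.
V_out = 35.0 × 22.44 / (3.08 + 22.44) = 35.0 × 22.44/25.52 = 30.8 V.

V_out ≈ 30.8 V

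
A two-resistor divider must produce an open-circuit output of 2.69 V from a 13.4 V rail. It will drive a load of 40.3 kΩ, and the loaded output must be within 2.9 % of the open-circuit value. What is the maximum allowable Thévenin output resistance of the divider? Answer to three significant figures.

R_th ≤ 1.20 kΩ

Loading drop = R_th/(R_th + R_L) ≤ 0.0290, so R_th ≤ R_L · ε/(1−ε) = 40.3 kΩ × 0.0290/0.9710 = 1.20 kΩ.
(Any R1, R2 with R2/(R1+R2) = 0.201 and R1‖R2 ≤ 1.20 kΩ will meet the spec.)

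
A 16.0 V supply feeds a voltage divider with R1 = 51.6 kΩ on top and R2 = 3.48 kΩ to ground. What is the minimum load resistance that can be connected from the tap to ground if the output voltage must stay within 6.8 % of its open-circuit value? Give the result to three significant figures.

R_L(min) ≈ 44.7 kΩ

Output resistance R_th = R1‖R2 = (51.6 × 3.48)/55.08 = 3.260 kΩ.
The fractional drop is R_th/(R_th + R_L); requiring this ≤ 0.0680 gives R_L ≥ R_th(1/0.0680 − 1) = 3.260 × 13.71 = 44.7 kΩ.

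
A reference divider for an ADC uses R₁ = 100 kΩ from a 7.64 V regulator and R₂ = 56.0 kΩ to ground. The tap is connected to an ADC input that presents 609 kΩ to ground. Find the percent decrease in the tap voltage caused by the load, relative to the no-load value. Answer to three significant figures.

5.57 %

The divider's output (Thévenin) resistance is R₁‖R₂ = 35.90 kΩ.
Fractional drop under load = R_th/(R_th + R_L) = 35.90 / (35.90 + 609) = 0.05566.
So the output falls by 5.57 %.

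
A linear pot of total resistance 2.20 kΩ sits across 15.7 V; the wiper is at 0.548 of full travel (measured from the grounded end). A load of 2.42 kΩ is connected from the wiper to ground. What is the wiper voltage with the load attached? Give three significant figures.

The wiper splits the pot into (1−α)R = 994.4 Ω above and αR = 1206 Ω below.
Lower section ‖ load = 804.7 Ω.
V_wiper = 15.7 × 804.7/(994.4 + 804.7) = 7.02 V.

V ≈ 7.02 V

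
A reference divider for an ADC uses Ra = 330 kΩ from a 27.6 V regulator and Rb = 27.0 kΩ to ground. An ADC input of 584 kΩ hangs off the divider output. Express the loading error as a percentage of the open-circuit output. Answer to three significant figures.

The divider's output (Thévenin) resistance is Ra‖Rb = 24.96 kΩ.
Fractional drop under load = R_th/(R_th + R_L) = 24.96 / (24.96 + 584) = 0.04098.
So the output falls by 4.10 %.

4.10 %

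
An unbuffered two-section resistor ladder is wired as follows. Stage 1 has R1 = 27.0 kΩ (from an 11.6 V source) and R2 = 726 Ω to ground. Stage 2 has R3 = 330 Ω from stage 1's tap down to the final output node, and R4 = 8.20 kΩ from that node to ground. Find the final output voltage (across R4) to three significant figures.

Stage 2 presents R3+R4 = 8530 Ω as a load on stage 1's tap.
Stage 1's lower leg becomes R2‖(R3+R4) = 669.1 Ω, so V_mid = 11.6 × 669.1/27670 = 0.2805 V.
Stage 2 is itself unloaded: V_out = V_mid × R4/(R3+R4) = 0.2805 × 8200/8530 = 0.270 V.

V_out ≈ 0.270 V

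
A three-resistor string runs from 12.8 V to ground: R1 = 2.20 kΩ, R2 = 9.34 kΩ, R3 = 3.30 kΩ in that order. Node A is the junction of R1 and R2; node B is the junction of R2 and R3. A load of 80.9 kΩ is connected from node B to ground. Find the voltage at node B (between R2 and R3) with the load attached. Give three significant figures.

At node B, R3 is in parallel with the load: R3‖R_L = 3.171 kΩ.
Below node A the resistance is R2 + (R3‖R_L) = 12.51 kΩ, so V_A = 12.8 × 12.51/14.71 = 10.89 V.
Then V_B = V_A × (R3‖R_L)/(R2 + R3‖R_L) = 10.89 × 3.171/12.51 = 2.76 V.

V ≈ 2.76 V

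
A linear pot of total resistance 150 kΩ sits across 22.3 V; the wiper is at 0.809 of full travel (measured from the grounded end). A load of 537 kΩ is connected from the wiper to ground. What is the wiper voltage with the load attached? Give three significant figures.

The wiper splits the pot into (1−α)R = 28.65 kΩ above and αR = 121.4 kΩ below.
Lower section ‖ load = 98.98 kΩ.
V_wiper = 22.3 × 98.98/(28.65 + 98.98) = 17.3 V.

V ≈ 17.3 V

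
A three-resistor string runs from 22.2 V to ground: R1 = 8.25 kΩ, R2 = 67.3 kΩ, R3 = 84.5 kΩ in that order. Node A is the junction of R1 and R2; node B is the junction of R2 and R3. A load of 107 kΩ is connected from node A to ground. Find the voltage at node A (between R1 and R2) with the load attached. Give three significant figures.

Below node A the series string R2+R3 = 151.8 kΩ sits in parallel with the 107 kΩ load: 62.76 kΩ.
V_A = 22.2 × 62.76/(8.25 + 62.76) = 19.6 V.

V ≈ 19.6 V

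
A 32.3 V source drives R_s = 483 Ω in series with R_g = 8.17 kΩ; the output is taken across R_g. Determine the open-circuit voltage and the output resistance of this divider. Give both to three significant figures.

V_th is the open-circuit tap voltage: 32.3 × 8170/(483 + 8170) = 30.5 V.
With the supply zeroed, R_s and R_g appear in parallel from the tap: R_th = R_s‖R_g = (483 × 8170)/8653 = 456 Ω.

V_th = 30.5 V, R_th = 456 Ω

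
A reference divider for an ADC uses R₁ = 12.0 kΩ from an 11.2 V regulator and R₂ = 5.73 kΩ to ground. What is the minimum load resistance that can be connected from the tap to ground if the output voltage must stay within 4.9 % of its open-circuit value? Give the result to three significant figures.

R_L(min) ≈ 75.3 kΩ

Output resistance R_th = R₁‖R₂ = (12.0 × 5.73)/17.73 = 3.878 kΩ.
The fractional drop is R_th/(R_th + R_L); requiring this ≤ 0.0490 gives R_L ≥ R_th(1/0.0490 − 1) = 3.878 × 19.41 = 75.3 kΩ.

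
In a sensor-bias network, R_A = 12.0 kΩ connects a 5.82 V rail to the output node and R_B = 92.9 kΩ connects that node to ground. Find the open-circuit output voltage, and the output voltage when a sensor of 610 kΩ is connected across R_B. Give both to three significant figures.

Unloaded: 5.15 V; loaded: 5.07 V

Open-circuit: V = 5.82 × 92.9/(12.0 + 92.9) = 5.15 V.
With the load, R_B becomes R_B‖R_L = 80.62 kΩ, so V = 5.82 × 80.62/92.62 = 5.07 V.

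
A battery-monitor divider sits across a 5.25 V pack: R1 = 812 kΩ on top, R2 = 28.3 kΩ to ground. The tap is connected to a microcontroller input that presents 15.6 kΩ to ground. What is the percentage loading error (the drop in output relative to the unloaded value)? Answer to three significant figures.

Unloaded V = 5.25 × 28.3/840.3 = 0.1768 V.
Loaded: R2‖R_L = 10.06 kΩ, giving V = 5.25 × 10.06/822.1 = 0.06423 V.
Drop = (0.1768 − 0.06423) / 0.1768 = 63.7 %.

63.7 %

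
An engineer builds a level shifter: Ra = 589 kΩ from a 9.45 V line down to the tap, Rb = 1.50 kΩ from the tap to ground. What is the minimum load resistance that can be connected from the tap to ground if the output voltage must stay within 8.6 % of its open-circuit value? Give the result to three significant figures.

Output resistance R_th = Ra‖Rb = (589 × 1.50)/590.5 = 1.496 kΩ.
The fractional drop is R_th/(R_th + R_L); requiring this ≤ 0.0860 gives R_L ≥ R_th(1/0.0860 − 1) = 1.496 × 10.63 = 15.9 kΩ.

R_L(min) ≈ 15.9 kΩ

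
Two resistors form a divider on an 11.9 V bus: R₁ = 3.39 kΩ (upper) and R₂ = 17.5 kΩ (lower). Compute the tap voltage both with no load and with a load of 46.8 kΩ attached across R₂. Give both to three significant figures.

Open-circuit: V = 11.9 × 17.5/(3.39 + 17.5) = 9.97 V.
With the load, R₂ becomes R₂‖R_L = 12.74 kΩ, so V = 11.9 × 12.74/16.13 = 9.40 V.

Unloaded: 9.97 V; loaded: 9.40 V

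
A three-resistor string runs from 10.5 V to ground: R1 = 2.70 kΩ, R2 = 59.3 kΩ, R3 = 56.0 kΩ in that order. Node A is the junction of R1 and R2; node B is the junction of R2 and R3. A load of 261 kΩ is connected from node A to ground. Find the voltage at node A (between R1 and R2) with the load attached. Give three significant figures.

V ≈ 10.2 V

Below node A the series string R2+R3 = 115.3 kΩ sits in parallel with the 261 kΩ load: 79.97 kΩ.
V_A = 10.5 × 79.97/(2.70 + 79.97) = 10.2 V.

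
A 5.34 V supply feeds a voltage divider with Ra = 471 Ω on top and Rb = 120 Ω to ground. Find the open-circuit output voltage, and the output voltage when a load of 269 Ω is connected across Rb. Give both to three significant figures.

Unloaded: 1.08 V; loaded: 0.800 V

Open-circuit: V = 5.34 × 120/(471 + 120) = 1.08 V.
With the load, Rb becomes Rb‖R_L = 82.98 Ω, so V = 5.34 × 82.98/554.0 = 0.800 V.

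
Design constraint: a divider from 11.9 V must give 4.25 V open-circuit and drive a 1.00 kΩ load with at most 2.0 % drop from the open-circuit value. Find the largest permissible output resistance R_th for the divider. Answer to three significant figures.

Loading drop = R_th/(R_th + R_L) ≤ 0.0200, so R_th ≤ R_L · ε/(1−ε) = 1.00 kΩ × 0.0200/0.9800 = 20.4 Ω.
(Any R1, R2 with R2/(R1+R2) = 0.357 and R1‖R2 ≤ 20.4 Ω will meet the spec.)

R_th ≤ 20.4 Ω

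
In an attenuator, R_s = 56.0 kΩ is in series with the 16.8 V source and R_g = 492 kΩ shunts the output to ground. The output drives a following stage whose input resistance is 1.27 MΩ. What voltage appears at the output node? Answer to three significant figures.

V_out ≈ 14.5 V

The load sits in parallel with R_g: R_g‖R_L = (492 × 1270) / (492 + 1270) = 354.6 kΩ.
V_out = 16.8 × 354.6 / (56.0 + 354.6) = 16.8 × 354.6/410.6 = 14.5 V.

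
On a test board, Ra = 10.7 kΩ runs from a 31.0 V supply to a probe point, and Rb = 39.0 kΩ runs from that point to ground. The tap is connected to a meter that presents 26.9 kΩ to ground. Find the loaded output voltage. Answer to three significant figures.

V_out ≈ 18.5 V

The load sits in parallel with Rb: Rb‖R_L = (39.0 × 26.9) / (39.0 + 26.9) = 15.92 kΩ.
V_out = 31.0 × 15.92 / (10.7 + 15.92) = 31.0 × 15.92/26.62 = 18.5 V.
(Unloaded it would have been 24.3 V.)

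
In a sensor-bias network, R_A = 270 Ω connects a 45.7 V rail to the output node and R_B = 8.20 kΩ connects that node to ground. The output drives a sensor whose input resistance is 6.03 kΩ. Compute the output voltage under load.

V_out ≈ 42.4 V

The load sits in parallel with R_B: R_B‖R_L = (8200 × 6030) / (8200 + 6030) = 3475 Ω.
V_out = 45.7 × 3475 / (270 + 3475) = 45.7 × 3475/3745 = 42.4 V.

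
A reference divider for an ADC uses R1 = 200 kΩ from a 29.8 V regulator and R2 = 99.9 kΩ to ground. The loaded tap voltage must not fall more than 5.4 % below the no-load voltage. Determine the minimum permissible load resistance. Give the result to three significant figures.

R_L(min) ≈ 1.17 MΩ

Output resistance R_th = R1‖R2 = (200 × 99.9)/299.9 = 66.62 kΩ.
The fractional drop is R_th/(R_th + R_L); requiring this ≤ 0.0540 gives R_L ≥ R_th(1/0.0540 − 1) = 66.62 × 17.52 = 1.17 MΩ.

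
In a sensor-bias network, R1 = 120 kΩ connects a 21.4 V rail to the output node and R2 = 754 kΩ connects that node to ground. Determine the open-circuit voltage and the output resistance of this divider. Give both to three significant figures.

V_th is the open-circuit tap voltage: 21.4 × 754/(120 + 754) = 18.5 V.
With the supply zeroed, R1 and R2 appear in parallel from the tap: R_th = R1‖R2 = (120 × 754)/874.0 = 104 kΩ.

V_th = 18.5 V, R_th = 104 kΩ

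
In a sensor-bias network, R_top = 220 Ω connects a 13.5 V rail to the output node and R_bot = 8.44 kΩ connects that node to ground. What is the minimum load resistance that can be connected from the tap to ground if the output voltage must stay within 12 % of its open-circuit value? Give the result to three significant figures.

Output resistance R_th = R_top‖R_bot = (220 × 8440)/8660 = 214.4 Ω.
The fractional drop is R_th/(R_th + R_L); requiring this ≤ 0.120 gives R_L ≥ R_th(1/0.120 − 1) = 214.4 × 7.333 = 1.57 kΩ.

R_L(min) ≈ 1.57 kΩ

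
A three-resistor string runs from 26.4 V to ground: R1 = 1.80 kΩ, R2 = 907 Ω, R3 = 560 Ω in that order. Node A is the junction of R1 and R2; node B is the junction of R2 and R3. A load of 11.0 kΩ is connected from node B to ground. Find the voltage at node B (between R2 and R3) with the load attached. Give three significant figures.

At node B, R3 is in parallel with the load: R3‖R_L = 532.9 Ω.
Below node A the resistance is R2 + (R3‖R_L) = 1440 Ω, so V_A = 26.4 × 1440/3240 = 11.73 V.
Then V_B = V_A × (R3‖R_L)/(R2 + R3‖R_L) = 11.73 × 532.9/1440 = 4.34 V.

V ≈ 4.34 V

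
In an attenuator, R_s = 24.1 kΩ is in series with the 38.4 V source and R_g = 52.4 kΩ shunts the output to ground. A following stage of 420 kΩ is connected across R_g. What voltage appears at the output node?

V_out ≈ 25.3 V

The load sits in parallel with R_g: R_g‖R_L = (52.4 × 420) / (52.4 + 420) = 46.59 kΩ.
V_out = 38.4 × 46.59 / (24.1 + 46.59) = 38.4 × 46.59/70.69 = 25.3 V.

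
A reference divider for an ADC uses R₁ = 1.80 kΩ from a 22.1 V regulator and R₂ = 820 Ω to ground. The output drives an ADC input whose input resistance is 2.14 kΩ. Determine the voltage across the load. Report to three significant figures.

The load sits in parallel with R₂: R₂‖R_L = (820 × 2140) / (820 + 2140) = 592.8 Ω.
V_out = 22.1 × 592.8 / (1800 + 592.8) = 22.1 × 592.8/2393 = 5.48 V.

V_out ≈ 5.48 V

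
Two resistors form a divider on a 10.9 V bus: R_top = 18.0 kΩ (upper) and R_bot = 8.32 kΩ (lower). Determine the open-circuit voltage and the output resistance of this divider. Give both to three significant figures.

V_th = 3.45 V, R_th = 5.69 kΩ

V_th is the open-circuit tap voltage: 10.9 × 8.32/(18.0 + 8.32) = 3.45 V.
With the supply zeroed, R_top and R_bot appear in parallel from the tap: R_th = R_top‖R_bot = (18.0 × 8.32)/26.32 = 5.69 kΩ.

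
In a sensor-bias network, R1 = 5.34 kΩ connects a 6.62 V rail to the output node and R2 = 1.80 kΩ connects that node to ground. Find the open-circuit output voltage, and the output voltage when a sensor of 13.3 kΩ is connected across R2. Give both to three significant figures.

Unloaded: 1.67 V; loaded: 1.52 V

Open-circuit: V = 6.62 × 1.80/(5.34 + 1.80) = 1.67 V.
With the load, R2 becomes R2‖R_L = 1.585 kΩ, so V = 6.62 × 1.585/6.925 = 1.52 V.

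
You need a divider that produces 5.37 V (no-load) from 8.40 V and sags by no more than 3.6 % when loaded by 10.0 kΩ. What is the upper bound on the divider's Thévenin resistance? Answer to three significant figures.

R_th ≤ 373 Ω

Loading drop = R_th/(R_th + R_L) ≤ 0.0360, so R_th ≤ R_L · ε/(1−ε) = 10.0 kΩ × 0.0360/0.9640 = 373 Ω.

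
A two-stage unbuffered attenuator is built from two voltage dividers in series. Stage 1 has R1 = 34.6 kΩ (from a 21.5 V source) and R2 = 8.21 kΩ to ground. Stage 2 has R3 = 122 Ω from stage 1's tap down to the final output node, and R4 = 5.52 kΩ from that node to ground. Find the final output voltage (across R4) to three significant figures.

Stage 2 presents R3+R4 = 5642 Ω as a load on stage 1's tap.
Stage 1's lower leg becomes R2‖(R3+R4) = 3344 Ω, so V_mid = 21.5 × 3344/37940 = 1.895 V.
Stage 2 is itself unloaded: V_out = V_mid × R4/(R3+R4) = 1.895 × 5520/5642 = 1.85 V.

V_out ≈ 1.85 V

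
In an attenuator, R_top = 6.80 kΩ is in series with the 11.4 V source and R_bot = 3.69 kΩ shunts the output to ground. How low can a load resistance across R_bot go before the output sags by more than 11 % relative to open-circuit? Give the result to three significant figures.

Output resistance R_th = R_top‖R_bot = (6.80 × 3.69)/10.49 = 2.392 kΩ.
The fractional drop is R_th/(R_th + R_L); requiring this ≤ 0.110 gives R_L ≥ R_th(1/0.110 − 1) = 2.392 × 8.091 = 19.4 kΩ.

R_L(min) ≈ 19.4 kΩ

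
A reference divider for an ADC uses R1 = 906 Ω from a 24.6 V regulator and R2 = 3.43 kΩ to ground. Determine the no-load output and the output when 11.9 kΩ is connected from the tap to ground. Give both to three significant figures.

Open-circuit: V = 24.6 × 3430/(906 + 3430) = 19.5 V.
With the load, R2 becomes R2‖R_L = 2663 Ω, so V = 24.6 × 2663/3569 = 18.4 V.

Unloaded: 19.5 V; loaded: 18.4 V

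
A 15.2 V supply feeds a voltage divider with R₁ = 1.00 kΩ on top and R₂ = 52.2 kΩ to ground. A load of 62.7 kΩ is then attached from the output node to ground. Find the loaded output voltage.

V_out ≈ 14.7 V

The load sits in parallel with R₂: R₂‖R_L = (52.2 × 62.7) / (52.2 + 62.7) = 28.49 kΩ.
V_out = 15.2 × 28.49 / (1.00 + 28.49) = 15.2 × 28.49/29.49 = 14.7 V.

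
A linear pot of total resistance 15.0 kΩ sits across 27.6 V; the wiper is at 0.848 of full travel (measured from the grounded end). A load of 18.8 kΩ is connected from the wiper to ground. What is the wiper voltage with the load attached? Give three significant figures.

The wiper splits the pot into (1−α)R = 2.280 kΩ above and αR = 12.72 kΩ below.
Lower section ‖ load = 7.587 kΩ.
V_wiper = 27.6 × 7.587/(2.280 + 7.587) = 21.2 V.

V ≈ 21.2 V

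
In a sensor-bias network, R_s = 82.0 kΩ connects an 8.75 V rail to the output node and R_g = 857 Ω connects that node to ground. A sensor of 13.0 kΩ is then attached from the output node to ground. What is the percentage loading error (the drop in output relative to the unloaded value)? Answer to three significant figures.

6.12 %

The divider's output (Thévenin) resistance is R_s‖R_g = 848.1 Ω.
Fractional drop under load = R_th/(R_th + R_L) = 848.1 / (848.1 + 13000) = 0.06125.
So the output falls by 6.12 %.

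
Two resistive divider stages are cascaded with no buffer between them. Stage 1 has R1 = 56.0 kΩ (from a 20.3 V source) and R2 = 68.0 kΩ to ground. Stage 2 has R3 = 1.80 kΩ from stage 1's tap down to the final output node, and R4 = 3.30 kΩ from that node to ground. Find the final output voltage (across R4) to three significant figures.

Stage 2 presents R3+R4 = 5.100 kΩ as a load on stage 1's tap.
Stage 1's lower leg becomes R2‖(R3+R4) = 4.744 kΩ, so V_mid = 20.3 × 4.744/60.74 = 1.585 V.
Stage 2 is itself unloaded: V_out = V_mid × R4/(R3+R4) = 1.585 × 3.30/5.100 = 1.03 V.

V_out ≈ 1.03 V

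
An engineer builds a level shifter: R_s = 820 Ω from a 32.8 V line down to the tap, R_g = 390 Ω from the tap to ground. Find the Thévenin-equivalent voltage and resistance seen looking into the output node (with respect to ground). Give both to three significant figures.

V_th = 10.6 V, R_th = 264 Ω

V_th is the open-circuit tap voltage: 32.8 × 390/(820 + 390) = 10.6 V.
With the supply zeroed, R_s and R_g appear in parallel from the tap: R_th = R_s‖R_g = (820 × 390)/1210 = 264 Ω.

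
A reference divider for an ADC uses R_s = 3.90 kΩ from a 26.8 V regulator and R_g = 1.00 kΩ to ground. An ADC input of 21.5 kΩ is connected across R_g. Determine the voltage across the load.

The load sits in parallel with R_g: R_g‖R_L = (1.00 × 21.5) / (1.00 + 21.5) = 0.9556 kΩ.
V_out = 26.8 × 0.9556 / (3.90 + 0.9556) = 26.8 × 0.9556/4.856 = 5.27 V.
(Unloaded it would have been 5.47 V.)

V_out ≈ 5.27 V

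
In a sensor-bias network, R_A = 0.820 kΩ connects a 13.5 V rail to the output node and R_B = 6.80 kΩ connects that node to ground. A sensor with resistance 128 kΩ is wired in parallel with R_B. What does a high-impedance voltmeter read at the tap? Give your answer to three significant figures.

The load sits in parallel with R_B: R_B‖R_L = (6800 × 128000) / (6800 + 128000) = 6457 Ω.
V_out = 13.5 × 6457 / (820 + 6457) = 13.5 × 6457/7277 = 12.0 V.

V_out ≈ 12.0 V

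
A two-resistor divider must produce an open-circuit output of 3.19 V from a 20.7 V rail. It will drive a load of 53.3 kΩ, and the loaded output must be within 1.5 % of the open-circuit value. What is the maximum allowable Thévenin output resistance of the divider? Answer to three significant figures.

R_th ≤ 812 Ω

Loading drop = R_th/(R_th + R_L) ≤ 0.0150, so R_th ≤ R_L · ε/(1−ε) = 53.3 kΩ × 0.0150/0.9850 = 812 Ω.
(Any R1, R2 with R2/(R1+R2) = 0.154 and R1‖R2 ≤ 812 Ω will meet the spec.)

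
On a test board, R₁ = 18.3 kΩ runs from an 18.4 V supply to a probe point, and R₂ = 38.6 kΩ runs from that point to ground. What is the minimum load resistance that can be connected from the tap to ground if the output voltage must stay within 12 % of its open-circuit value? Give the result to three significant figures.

R_L(min) ≈ 91.0 kΩ

Output resistance R_th = R₁‖R₂ = (18.3 × 38.6)/56.90 = 12.41 kΩ.
The fractional drop is R_th/(R_th + R_L); requiring this ≤ 0.120 gives R_L ≥ R_th(1/0.120 − 1) = 12.41 × 7.333 = 91.0 kΩ.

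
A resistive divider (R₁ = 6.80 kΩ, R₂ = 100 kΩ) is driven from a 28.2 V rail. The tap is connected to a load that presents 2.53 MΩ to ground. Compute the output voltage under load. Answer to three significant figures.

V_out ≈ 26.3 V

The load sits in parallel with R₂: R₂‖R_L = (100 × 2530) / (100 + 2530) = 96.20 kΩ.
V_out = 28.2 × 96.20 / (6.80 + 96.20) = 28.2 × 96.20/103.0 = 26.3 V.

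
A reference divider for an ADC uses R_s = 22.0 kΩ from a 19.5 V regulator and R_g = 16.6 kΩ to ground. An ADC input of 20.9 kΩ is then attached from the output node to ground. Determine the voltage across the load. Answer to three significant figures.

V_out ≈ 5.77 V

The load sits in parallel with R_g: R_g‖R_L = (16.6 × 20.9) / (16.6 + 20.9) = 9.252 kΩ.
V_out = 19.5 × 9.252 / (22.0 + 9.252) = 19.5 × 9.252/31.25 = 5.77 V.
(Unloaded it would have been 8.39 V.)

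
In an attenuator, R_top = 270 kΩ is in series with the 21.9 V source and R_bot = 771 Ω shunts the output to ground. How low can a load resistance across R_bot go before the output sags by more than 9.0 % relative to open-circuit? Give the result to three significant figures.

R_L(min) ≈ 7.77 kΩ

Output resistance R_th = R_top‖R_bot = (270000 × 771)/270800 = 768.8 Ω.
The fractional drop is R_th/(R_th + R_L); requiring this ≤ 0.0900 gives R_L ≥ R_th(1/0.0900 − 1) = 768.8 × 10.11 = 7.77 kΩ.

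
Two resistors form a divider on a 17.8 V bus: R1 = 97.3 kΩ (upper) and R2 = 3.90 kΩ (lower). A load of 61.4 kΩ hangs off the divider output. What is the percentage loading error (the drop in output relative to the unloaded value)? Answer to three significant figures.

The divider's output (Thévenin) resistance is R1‖R2 = 3.750 kΩ.
Fractional drop under load = R_th/(R_th + R_L) = 3.750 / (3.750 + 61.4) = 0.05756.
So the output falls by 5.76 %.

5.76 %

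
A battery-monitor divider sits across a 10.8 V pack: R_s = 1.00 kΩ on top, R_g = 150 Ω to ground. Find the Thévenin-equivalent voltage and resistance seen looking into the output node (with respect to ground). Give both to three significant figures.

V_th = 1.41 V, R_th = 130 Ω

V_th is the open-circuit tap voltage: 10.8 × 150/(1000 + 150) = 1.41 V.
With the supply zeroed, R_s and R_g appear in parallel from the tap: R_th = R_s‖R_g = (1000 × 150)/1150 = 130 Ω.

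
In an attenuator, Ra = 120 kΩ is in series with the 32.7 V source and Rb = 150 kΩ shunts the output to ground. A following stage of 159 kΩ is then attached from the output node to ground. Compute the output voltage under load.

V_out ≈ 12.8 V

The load sits in parallel with Rb: Rb‖R_L = (150 × 159) / (150 + 159) = 77.18 kΩ.
V_out = 32.7 × 77.18 / (120 + 77.18) = 32.7 × 77.18/197.2 = 12.8 V.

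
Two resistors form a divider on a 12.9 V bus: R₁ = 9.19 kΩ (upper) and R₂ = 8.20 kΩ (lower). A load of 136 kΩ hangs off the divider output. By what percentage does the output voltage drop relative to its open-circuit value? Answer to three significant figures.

The divider's output (Thévenin) resistance is R₁‖R₂ = 4.333 kΩ.
Fractional drop under load = R_th/(R_th + R_L) = 4.333 / (4.333 + 136) = 0.03088.
So the output falls by 3.09 %.

3.09 %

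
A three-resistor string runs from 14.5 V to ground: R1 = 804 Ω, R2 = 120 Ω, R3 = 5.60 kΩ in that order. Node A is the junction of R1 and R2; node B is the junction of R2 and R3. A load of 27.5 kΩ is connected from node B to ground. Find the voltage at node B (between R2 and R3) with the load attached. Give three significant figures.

V ≈ 12.1 V

At node B, R3 is in parallel with the load: R3‖R_L = 4653 Ω.
Below node A the resistance is R2 + (R3‖R_L) = 4773 Ω, so V_A = 14.5 × 4773/5577 = 12.41 V.
Then V_B = V_A × (R3‖R_L)/(R2 + R3‖R_L) = 12.41 × 4653/4773 = 12.1 V.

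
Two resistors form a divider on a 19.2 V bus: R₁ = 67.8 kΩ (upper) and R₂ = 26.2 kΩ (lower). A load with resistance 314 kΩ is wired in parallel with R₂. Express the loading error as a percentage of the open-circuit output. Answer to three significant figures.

The divider's output (Thévenin) resistance is R₁‖R₂ = 18.90 kΩ.
Fractional drop under load = R_th/(R_th + R_L) = 18.90 / (18.90 + 314) = 0.05677.
So the output falls by 5.68 %.

5.68 %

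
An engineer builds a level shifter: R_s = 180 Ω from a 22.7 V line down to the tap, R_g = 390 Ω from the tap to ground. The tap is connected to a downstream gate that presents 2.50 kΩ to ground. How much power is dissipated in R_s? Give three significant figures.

P ≈ 347 mW

Total resistance from the source is R_s + (R_g‖R_L) = 517.4 Ω, so I = 22.7/517.4 Ω = 43.88 mA.
P = I²·R_s = (43.88 mA)² × 180 Ω = 347 mW.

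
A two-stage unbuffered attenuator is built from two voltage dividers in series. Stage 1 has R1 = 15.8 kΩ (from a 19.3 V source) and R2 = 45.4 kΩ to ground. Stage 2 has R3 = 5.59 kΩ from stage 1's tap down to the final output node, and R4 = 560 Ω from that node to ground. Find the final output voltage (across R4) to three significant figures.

V_out ≈ 0.449 V

Stage 2 presents R3+R4 = 6150 Ω as a load on stage 1's tap.
Stage 1's lower leg becomes R2‖(R3+R4) = 5416 Ω, so V_mid = 19.3 × 5416/21220 = 4.927 V.
Stage 2 is itself unloaded: V_out = V_mid × R4/(R3+R4) = 4.927 × 560/6150 = 0.449 V.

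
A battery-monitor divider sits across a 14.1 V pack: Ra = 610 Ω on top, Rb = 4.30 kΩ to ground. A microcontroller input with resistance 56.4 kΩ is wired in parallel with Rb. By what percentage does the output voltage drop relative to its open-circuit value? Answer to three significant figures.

The divider's output (Thévenin) resistance is Ra‖Rb = 534.2 Ω.
Fractional drop under load = R_th/(R_th + R_L) = 534.2 / (534.2 + 56400) = 0.009383.
So the output falls by 0.938 %.

0.938 %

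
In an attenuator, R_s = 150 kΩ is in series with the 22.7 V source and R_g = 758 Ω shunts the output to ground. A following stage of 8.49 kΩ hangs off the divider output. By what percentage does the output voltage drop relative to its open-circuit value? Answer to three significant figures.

8.16 %

Unloaded V = 22.7 × 758/150800 = 0.11413 V.
Loaded: R_g‖R_L = 695.9 Ω, giving V = 22.7 × 695.9/150700 = 0.10482 V.
Drop = (0.11413 − 0.10482) / 0.11413 = 8.16 %.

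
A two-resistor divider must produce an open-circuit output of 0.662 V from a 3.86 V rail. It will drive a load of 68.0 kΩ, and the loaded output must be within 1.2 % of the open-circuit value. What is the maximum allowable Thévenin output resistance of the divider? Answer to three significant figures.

Loading drop = R_th/(R_th + R_L) ≤ 0.0120, so R_th ≤ R_L · ε/(1−ε) = 68.0 kΩ × 0.0120/0.9880 = 826 Ω.

R_th ≤ 826 Ω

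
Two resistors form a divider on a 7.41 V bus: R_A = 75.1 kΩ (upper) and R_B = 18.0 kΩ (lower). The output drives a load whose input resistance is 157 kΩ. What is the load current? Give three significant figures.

R_B‖R_L = 16.15 kΩ; V_out = 7.41 × 16.15/91.25 = 1.311 V.
I_L = V_out / R_L = 1.311 / 157 kΩ = 8.35 µA.

I_L ≈ 8.35 µA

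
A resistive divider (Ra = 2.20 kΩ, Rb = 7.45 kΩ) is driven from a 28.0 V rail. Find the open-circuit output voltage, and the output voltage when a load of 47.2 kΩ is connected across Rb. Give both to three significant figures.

Open-circuit: V = 28.0 × 7.45/(2.20 + 7.45) = 21.6 V.
With the load, Rb becomes Rb‖R_L = 6.434 kΩ, so V = 28.0 × 6.434/8.634 = 20.9 V.

Unloaded: 21.6 V; loaded: 20.9 V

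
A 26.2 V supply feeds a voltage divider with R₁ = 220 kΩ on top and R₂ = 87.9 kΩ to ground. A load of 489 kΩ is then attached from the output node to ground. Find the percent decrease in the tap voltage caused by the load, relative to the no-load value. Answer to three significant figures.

11.4 %

Unloaded V = 26.2 × 87.9/307.9 = 7.4796 V.
Loaded: R₂‖R_L = 74.51 kΩ, giving V = 26.2 × 74.51/294.5 = 6.6283 V.
Drop = (7.4796 − 6.6283) / 7.4796 = 11.4 %.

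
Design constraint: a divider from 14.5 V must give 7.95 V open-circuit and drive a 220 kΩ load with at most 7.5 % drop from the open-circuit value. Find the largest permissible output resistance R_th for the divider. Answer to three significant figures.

R_th ≤ 17.8 kΩ

Loading drop = R_th/(R_th + R_L) ≤ 0.0750, so R_th ≤ R_L · ε/(1−ε) = 220 kΩ × 0.0750/0.9250 = 17.8 kΩ.
(Any R1, R2 with R2/(R1+R2) = 0.548 and R1‖R2 ≤ 17.8 kΩ will meet the spec.)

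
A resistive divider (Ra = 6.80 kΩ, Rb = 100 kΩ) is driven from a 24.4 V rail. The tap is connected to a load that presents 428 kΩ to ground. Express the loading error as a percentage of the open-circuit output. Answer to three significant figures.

1.47 %

The divider's output (Thévenin) resistance is Ra‖Rb = 6.367 kΩ.
Fractional drop under load = R_th/(R_th + R_L) = 6.367 / (6.367 + 428) = 0.01466.
So the output falls by 1.47 %.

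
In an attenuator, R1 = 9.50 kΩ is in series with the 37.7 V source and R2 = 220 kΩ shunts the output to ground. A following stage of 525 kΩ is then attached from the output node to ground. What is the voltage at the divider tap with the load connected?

The load sits in parallel with R2: R2‖R_L = (220 × 525) / (220 + 525) = 155.0 kΩ.
V_out = 37.7 × 155.0 / (9.50 + 155.0) = 37.7 × 155.0/164.5 = 35.5 V.
(Unloaded it would have been 36.1 V.)

V_out ≈ 35.5 V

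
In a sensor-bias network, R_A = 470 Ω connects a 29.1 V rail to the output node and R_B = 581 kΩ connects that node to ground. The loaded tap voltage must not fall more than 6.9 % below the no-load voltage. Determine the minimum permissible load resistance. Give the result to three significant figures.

R_L(min) ≈ 6.34 kΩ

Output resistance R_th = R_A‖R_B = (470 × 581000)/581500 = 469.6 Ω.
The fractional drop is R_th/(R_th + R_L); requiring this ≤ 0.0690 gives R_L ≥ R_th(1/0.0690 − 1) = 469.6 × 13.49 = 6.34 kΩ.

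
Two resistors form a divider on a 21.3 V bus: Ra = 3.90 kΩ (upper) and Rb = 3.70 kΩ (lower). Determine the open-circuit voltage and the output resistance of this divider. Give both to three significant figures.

V_th = 10.4 V, R_th = 1.90 kΩ

V_th is the open-circuit tap voltage: 21.3 × 3.70/(3.90 + 3.70) = 10.4 V.
With the supply zeroed, Ra and Rb appear in parallel from the tap: R_th = Ra‖Rb = (3.90 × 3.70)/7.600 = 1.90 kΩ.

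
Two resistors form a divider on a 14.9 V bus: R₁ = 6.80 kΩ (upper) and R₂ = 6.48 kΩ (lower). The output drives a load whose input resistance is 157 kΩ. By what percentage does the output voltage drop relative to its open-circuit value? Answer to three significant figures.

2.07 %

The divider's output (Thévenin) resistance is R₁‖R₂ = 3.318 kΩ.
Fractional drop under load = R_th/(R_th + R_L) = 3.318 / (3.318 + 157) = 0.02070.
So the output falls by 2.07 %.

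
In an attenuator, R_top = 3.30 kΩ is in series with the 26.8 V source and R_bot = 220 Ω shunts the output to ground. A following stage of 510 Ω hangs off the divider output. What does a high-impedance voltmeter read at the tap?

The load sits in parallel with R_bot: R_bot‖R_L = (220 × 510) / (220 + 510) = 153.7 Ω.
V_out = 26.8 × 153.7 / (3300 + 153.7) = 26.8 × 153.7/3454 = 1.19 V.

V_out ≈ 1.19 V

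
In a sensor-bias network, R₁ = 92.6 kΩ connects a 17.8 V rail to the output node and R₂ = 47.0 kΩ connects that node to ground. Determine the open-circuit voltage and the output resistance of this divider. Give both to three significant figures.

V_th = 5.99 V, R_th = 31.2 kΩ

V_th is the open-circuit tap voltage: 17.8 × 47.0/(92.6 + 47.0) = 5.99 V.
With the supply zeroed, R₁ and R₂ appear in parallel from the tap: R_th = R₁‖R₂ = (92.6 × 47.0)/139.6 = 31.2 kΩ.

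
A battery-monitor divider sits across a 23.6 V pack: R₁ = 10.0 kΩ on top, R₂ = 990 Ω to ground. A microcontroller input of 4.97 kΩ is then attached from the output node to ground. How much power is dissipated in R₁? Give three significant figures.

Total resistance from the source is R₁ + (R₂‖R_L) = 10830 Ω, so I = 23.6/10830 Ω = 2.180 mA.
P = I²·R₁ = (2.180 mA)² × 10.0 kΩ = 47.5 mW.

P ≈ 47.5 mW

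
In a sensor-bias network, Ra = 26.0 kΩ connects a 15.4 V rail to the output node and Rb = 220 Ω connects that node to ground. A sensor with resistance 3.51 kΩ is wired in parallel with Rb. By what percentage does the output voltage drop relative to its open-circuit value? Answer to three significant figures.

5.85 %

The divider's output (Thévenin) resistance is Ra‖Rb = 218.2 Ω.
Fractional drop under load = R_th/(R_th + R_L) = 218.2 / (218.2 + 3510) = 0.05852.
So the output falls by 5.85 %.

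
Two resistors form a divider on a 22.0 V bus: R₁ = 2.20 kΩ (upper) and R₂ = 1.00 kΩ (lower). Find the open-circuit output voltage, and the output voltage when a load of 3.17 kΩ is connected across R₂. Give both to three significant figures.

Open-circuit: V = 22.0 × 1.00/(2.20 + 1.00) = 6.88 V.
With the load, R₂ becomes R₂‖R_L = 0.7602 kΩ, so V = 22.0 × 0.7602/2.960 = 5.65 V.

Unloaded: 6.88 V; loaded: 5.65 V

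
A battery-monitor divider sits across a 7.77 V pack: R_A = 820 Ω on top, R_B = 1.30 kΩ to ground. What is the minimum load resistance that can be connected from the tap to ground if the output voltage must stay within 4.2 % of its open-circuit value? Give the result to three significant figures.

Output resistance R_th = R_A‖R_B = (820 × 1300)/2120 = 502.8 Ω.
The fractional drop is R_th/(R_th + R_L); requiring this ≤ 0.0420 gives R_L ≥ R_th(1/0.0420 − 1) = 502.8 × 22.81 = 11.5 kΩ.

R_L(min) ≈ 11.5 kΩ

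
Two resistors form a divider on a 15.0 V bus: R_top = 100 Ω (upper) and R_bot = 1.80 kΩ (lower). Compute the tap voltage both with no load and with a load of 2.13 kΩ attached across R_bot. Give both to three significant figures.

Unloaded: 14.2 V; loaded: 13.6 V

Open-circuit: V = 15.0 × 1800/(100 + 1800) = 14.2 V.
With the load, R_bot becomes R_bot‖R_L = 975.6 Ω, so V = 15.0 × 975.6/1076 = 13.6 V.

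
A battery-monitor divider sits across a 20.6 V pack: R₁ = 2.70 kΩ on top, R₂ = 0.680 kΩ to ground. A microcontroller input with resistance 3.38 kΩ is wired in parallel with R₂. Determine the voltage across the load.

V_out ≈ 3.57 V

The load sits in parallel with R₂: R₂‖R_L = (680 × 3380) / (680 + 3380) = 566.1 Ω.
V_out = 20.6 × 566.1 / (2700 + 566.1) = 20.6 × 566.1/3266 = 3.57 V.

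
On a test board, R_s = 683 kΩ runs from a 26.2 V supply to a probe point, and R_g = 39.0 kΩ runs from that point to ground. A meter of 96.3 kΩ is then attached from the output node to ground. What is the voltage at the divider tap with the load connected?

V_out ≈ 1.02 V

The load sits in parallel with R_g: R_g‖R_L = (39.0 × 96.3) / (39.0 + 96.3) = 27.76 kΩ.
V_out = 26.2 × 27.76 / (683 + 27.76) = 26.2 × 27.76/710.8 = 1.02 V.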